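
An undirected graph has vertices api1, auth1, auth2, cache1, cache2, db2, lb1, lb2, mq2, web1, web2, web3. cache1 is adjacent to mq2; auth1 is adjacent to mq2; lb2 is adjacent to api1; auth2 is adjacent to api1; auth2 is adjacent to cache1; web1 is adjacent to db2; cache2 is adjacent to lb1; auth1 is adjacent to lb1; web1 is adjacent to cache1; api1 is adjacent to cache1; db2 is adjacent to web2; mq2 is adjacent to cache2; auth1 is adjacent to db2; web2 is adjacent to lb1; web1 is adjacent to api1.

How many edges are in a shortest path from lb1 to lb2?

5

Distance 0: lb1.
Distance 1: auth1, cache2, web2.
Distance 2: db2, mq2.
Distance 3: cache1, web1.
Distance 4: api1, auth2.
Distance 5: lb2 — contains lb2.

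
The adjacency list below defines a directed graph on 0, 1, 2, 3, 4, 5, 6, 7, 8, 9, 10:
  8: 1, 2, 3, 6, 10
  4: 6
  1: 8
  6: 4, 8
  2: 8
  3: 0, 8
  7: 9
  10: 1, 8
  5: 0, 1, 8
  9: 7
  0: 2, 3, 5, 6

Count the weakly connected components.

2

From 0: component {0, 1, 2, 3, 4, 5, 6, 8, 10}.
From 7: component {7, 9}.
That's 2 components.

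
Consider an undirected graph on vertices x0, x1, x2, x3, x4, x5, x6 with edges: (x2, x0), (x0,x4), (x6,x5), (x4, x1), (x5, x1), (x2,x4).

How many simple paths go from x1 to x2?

2

x1–x4–x0–x2
x1–x4–x2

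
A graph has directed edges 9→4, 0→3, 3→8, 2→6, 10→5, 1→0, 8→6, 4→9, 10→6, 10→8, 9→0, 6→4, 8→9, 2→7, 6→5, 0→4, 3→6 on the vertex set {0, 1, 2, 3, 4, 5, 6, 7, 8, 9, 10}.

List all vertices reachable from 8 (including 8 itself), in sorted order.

0, 3, 4, 5, 6, 8, 9

Start at 8.
Its neighbours: 6, 9.
Then their neighbours: 0, 4, 5.
Then next layer: 3.
Nothing further is reachable.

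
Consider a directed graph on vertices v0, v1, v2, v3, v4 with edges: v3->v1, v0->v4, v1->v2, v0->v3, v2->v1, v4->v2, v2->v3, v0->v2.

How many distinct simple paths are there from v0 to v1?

v0→v2→v1
v0→v2→v3→v1
v0→v3→v1
v0→v4→v2→v1
v0→v4→v2→v3→v1

5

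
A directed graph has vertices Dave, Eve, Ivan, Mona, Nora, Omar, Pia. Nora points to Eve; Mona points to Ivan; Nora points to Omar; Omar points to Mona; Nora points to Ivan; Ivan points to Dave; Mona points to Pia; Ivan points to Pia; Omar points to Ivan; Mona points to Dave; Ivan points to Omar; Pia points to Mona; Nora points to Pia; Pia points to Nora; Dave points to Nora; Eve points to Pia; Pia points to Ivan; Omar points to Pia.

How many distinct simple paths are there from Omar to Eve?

Omar→Ivan→Dave→Nora→Eve
Omar→Ivan→Pia→Mona→Dave→Nora→Eve
Omar→Ivan→Pia→Nora→Eve
Omar→Mona→Dave→Nora→Eve
Omar→Mona→Ivan→Dave→Nora→Eve
Omar→Mona→Ivan→Pia→Nora→Eve
Omar→Mona→Pia→Ivan→Dave→Nora→Eve
Omar→Mona→Pia→Nora→Eve
Omar→Pia→Ivan→Dave→Nora→Eve
Omar→Pia→Mona→Dave→Nora→Eve
Omar→Pia→Mona→Ivan→Dave→Nora→Eve
Omar→Pia→Nora→Eve

12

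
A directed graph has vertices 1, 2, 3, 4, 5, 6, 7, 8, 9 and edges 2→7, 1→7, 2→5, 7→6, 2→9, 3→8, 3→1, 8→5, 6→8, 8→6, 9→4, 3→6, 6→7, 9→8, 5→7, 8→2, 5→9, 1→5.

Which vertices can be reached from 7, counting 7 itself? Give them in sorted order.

Start at 7.
Its neighbours: 6.
Then their neighbours: 8.
Then next layer: 2, 5.
Then next layer: 9.
Then next layer: 4.
Nothing further is reachable.

2, 4, 5, 6, 7, 8, 9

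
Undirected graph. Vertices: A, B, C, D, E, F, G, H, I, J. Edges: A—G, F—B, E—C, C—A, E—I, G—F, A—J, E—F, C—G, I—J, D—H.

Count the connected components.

2

From A: component {A, B, C, E, F, G, I, J}.
From D: component {D, H}.
That's 2 components.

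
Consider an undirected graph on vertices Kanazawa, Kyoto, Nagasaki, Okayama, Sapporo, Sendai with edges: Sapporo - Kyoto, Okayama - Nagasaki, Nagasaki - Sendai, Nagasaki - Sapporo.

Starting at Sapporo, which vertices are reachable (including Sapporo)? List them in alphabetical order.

Kyoto, Nagasaki, Okayama, Sapporo, Sendai

Start at Sapporo.
Its neighbours: Kyoto, Nagasaki.
Then their neighbours: Okayama, Sendai.
Nothing further is reachable.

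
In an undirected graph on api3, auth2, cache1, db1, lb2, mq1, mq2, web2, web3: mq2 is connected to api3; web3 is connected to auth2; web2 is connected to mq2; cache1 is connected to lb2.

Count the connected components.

From api3: component {api3, mq2, web2}.
From auth2: component {auth2, web3}.
From cache1: component {cache1, lb2}.
From db1: component {db1}.
From mq1: component {mq1}.
That's 5 components.

5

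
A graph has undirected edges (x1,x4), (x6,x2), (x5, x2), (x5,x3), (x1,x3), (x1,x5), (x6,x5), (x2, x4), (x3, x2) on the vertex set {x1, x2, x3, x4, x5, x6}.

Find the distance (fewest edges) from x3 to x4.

Distance 0: x3.
Distance 1: x1, x2, x5.
Distance 2: x4, x6 — contains x4.

2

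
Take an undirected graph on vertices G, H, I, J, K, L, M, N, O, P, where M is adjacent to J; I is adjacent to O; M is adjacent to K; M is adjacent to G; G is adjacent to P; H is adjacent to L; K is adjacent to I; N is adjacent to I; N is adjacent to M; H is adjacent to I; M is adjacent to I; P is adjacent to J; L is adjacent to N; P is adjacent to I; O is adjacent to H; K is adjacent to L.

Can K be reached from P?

Yes

Explore from P.
Distance 1: reach G, I, J.
Distance 2: reach H, K, M, N, O.
Found K.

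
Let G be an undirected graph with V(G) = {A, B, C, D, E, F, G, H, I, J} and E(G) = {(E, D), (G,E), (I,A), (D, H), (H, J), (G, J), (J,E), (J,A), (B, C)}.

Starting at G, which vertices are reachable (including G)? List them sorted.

A, D, E, G, H, I, J

Start at G.
Its neighbours: E, J.
Then their neighbours: A, D, H.
Then next layer: I.
Nothing further is reachable.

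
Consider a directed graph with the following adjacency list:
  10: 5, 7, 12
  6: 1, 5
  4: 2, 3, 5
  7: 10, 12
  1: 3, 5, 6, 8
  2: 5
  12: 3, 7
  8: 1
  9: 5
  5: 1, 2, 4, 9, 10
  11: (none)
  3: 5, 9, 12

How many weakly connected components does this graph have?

2

From 1: component {1, 2, 3, 4, 5, 6, 7, 8, 9, 10, 12}.
From 11: component {11}.
That's 2 components.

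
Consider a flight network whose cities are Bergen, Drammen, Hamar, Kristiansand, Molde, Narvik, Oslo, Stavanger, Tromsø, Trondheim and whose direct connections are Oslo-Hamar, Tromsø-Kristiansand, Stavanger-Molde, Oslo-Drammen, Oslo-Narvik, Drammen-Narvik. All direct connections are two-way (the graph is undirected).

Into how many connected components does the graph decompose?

From Bergen: component {Bergen}.
From Drammen: component {Drammen, Hamar, Narvik, Oslo}.
From Kristiansand: component {Kristiansand, Tromsø}.
From Molde: component {Molde, Stavanger}.
From Trondheim: component {Trondheim}.
That's 5 components.

5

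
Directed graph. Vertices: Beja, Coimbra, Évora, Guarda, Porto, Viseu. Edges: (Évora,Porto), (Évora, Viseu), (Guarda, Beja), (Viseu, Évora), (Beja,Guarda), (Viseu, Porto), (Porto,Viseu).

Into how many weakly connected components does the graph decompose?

From Beja: component {Beja, Guarda}.
From Coimbra: component {Coimbra}.
From Évora: component {Évora, Porto, Viseu}.
That's 3 components.

3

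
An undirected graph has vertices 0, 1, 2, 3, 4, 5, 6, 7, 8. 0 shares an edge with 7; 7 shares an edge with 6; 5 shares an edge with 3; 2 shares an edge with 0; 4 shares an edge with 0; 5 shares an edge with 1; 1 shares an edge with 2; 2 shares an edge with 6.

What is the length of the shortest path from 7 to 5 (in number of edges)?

4

Distance 0: 7.
Distance 1: 0, 6.
Distance 2: 2, 4.
Distance 3: 1.
Distance 4: 5 — contains 5.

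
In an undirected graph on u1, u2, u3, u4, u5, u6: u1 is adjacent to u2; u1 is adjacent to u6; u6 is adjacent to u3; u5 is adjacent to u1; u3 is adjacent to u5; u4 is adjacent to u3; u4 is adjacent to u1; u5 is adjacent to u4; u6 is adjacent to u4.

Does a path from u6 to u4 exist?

Yes

Explore from u6.
Distance 1: reach u1, u3, u4.
Found u4.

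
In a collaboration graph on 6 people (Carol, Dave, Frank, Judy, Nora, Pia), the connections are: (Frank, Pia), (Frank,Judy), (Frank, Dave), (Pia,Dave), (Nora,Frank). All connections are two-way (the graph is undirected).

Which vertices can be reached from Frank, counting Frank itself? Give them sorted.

Start at Frank.
Its neighbours: Dave, Judy, Nora, Pia.
Nothing further is reachable.

Dave, Frank, Judy, Nora, Pia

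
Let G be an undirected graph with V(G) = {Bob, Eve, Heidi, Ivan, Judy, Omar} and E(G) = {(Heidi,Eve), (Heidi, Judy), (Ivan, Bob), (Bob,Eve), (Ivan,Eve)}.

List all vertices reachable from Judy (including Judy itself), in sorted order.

Start at Judy.
Its neighbours: Heidi.
Then their neighbours: Eve.
Then next layer: Bob, Ivan.
Nothing further is reachable.

Bob, Eve, Heidi, Ivan, Judy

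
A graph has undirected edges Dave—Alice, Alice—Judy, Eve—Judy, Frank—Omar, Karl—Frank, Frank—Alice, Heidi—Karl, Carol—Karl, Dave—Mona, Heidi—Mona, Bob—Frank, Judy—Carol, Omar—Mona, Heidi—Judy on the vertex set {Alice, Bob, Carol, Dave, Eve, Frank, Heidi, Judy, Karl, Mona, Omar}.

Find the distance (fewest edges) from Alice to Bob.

Distance 0: Alice.
Distance 1: Dave, Frank, Judy.
Distance 2: Bob, Carol, Eve, Heidi, Karl, Mona, Omar — contains Bob.

2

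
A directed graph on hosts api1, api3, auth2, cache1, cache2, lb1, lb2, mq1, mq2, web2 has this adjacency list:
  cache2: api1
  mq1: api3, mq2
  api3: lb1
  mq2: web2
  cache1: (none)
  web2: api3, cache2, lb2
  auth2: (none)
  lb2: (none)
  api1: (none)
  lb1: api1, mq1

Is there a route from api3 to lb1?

Yes

Explore from api3.
Distance 1: reach lb1.
Found lb1.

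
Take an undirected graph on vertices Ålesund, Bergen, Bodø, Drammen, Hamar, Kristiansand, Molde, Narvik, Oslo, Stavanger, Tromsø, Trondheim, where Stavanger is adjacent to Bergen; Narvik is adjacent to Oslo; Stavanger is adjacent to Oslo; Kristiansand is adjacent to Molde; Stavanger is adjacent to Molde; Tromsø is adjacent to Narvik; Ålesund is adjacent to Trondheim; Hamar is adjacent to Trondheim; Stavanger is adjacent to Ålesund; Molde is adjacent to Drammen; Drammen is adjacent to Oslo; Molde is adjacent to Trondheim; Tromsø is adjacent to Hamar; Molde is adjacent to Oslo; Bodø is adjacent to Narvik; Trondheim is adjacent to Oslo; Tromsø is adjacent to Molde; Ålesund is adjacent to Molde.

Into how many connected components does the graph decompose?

From Ålesund: component {Ålesund, Bergen, Bodø, Drammen, Hamar, Kristiansand, Molde, Narvik, Oslo, Stavanger, Tromsø, Trondheim}.
That's 1 component.

1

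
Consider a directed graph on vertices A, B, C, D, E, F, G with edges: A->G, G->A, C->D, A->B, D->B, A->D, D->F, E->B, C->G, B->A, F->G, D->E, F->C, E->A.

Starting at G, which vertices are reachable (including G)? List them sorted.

A, B, C, D, E, F, G

Start at G.
Its neighbours: A.
Then their neighbours: B, D.
Then next layer: E, F.
Then next layer: C.
Every vertex is now reached.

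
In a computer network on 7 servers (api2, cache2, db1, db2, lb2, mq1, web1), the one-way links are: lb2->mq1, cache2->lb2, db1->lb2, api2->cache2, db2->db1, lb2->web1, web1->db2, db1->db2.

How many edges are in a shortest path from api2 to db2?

4

Distance 0: api2.
Distance 1: cache2.
Distance 2: lb2.
Distance 3: mq1, web1.
Distance 4: db2 — contains db2.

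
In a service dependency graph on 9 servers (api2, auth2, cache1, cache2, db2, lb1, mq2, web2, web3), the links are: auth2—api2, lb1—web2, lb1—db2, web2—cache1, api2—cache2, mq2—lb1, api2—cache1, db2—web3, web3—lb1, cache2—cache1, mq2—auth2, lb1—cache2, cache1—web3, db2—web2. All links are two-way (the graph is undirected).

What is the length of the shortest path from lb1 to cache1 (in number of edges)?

Distance 0: lb1.
Distance 1: cache2, db2, mq2, web2, web3.
Distance 2: api2, auth2, cache1 — contains cache1.

2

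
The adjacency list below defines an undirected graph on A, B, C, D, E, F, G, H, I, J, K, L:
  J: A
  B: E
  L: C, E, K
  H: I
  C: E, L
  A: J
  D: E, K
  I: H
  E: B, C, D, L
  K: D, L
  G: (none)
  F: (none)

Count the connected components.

From A: component {A, J}.
From B: component {B, C, D, E, K, L}.
From F: component {F}.
From G: component {G}.
From H: component {H, I}.
That's 5 components.

5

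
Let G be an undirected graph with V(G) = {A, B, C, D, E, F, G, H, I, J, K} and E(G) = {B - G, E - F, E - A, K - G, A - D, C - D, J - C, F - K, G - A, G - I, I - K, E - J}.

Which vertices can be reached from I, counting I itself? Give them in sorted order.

Start at I.
Its neighbours: G, K.
Then their neighbours: A, B, F.
Then next layer: D, E.
Then next layer: C, J.
Nothing further is reachable.

A, B, C, D, E, F, G, I, J, K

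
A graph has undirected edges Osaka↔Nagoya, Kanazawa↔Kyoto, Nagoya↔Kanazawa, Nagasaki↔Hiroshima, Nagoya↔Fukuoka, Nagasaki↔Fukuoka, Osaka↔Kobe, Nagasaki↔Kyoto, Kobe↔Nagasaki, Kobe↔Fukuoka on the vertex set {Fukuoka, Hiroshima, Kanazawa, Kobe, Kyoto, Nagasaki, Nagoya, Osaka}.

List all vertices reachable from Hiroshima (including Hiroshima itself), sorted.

Fukuoka, Hiroshima, Kanazawa, Kobe, Kyoto, Nagasaki, Nagoya, Osaka

Start at Hiroshima.
Its neighbours: Nagasaki.
Then their neighbours: Fukuoka, Kobe, Kyoto.
Then next layer: Kanazawa, Nagoya, Osaka.
Every vertex is now reached.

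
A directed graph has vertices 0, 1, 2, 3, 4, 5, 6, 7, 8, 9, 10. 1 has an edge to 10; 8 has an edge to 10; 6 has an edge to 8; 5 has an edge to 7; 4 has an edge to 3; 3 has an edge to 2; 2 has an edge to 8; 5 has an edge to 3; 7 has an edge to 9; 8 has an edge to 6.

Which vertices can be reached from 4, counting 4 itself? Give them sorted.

Start at 4.
Its neighbours: 3.
Then their neighbours: 2.
Then next layer: 8.
Then next layer: 6, 10.
Nothing further is reachable.

2, 3, 4, 6, 8, 10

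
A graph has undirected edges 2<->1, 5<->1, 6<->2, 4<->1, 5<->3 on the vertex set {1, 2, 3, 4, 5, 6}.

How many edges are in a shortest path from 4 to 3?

3

Distance 0: 4.
Distance 1: 1.
Distance 2: 2, 5.
Distance 3: 3, 6 — contains 3.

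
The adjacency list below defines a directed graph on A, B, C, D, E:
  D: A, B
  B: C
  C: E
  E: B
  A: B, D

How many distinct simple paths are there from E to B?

1

E→B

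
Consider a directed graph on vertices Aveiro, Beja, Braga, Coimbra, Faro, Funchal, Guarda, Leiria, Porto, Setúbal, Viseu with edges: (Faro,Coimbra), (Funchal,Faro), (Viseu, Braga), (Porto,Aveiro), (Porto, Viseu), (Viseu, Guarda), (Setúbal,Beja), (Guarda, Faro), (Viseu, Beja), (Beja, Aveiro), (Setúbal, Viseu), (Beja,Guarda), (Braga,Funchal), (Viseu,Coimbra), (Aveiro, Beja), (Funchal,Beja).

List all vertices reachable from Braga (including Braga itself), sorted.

Aveiro, Beja, Braga, Coimbra, Faro, Funchal, Guarda

Start at Braga.
Its neighbours: Funchal.
Then their neighbours: Beja, Faro.
Then next layer: Aveiro, Coimbra, Guarda.
Nothing further is reachable.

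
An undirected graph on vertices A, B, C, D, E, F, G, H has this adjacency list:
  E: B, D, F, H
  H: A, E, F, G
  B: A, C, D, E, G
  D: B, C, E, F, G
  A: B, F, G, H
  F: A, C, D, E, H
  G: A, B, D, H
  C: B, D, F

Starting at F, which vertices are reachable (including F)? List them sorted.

Start at F.
Its neighbours: A, C, D, E, H.
Then their neighbours: B, G.
Every vertex is now reached.

A, B, C, D, E, F, G, H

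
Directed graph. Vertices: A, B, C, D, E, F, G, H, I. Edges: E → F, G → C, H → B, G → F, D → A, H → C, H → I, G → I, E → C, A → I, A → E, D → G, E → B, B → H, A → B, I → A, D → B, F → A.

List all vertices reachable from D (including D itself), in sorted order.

A, B, C, D, E, F, G, H, I

Start at D.
Its neighbours: A, B, G.
Then their neighbours: C, E, F, H, I.
Every vertex is now reached.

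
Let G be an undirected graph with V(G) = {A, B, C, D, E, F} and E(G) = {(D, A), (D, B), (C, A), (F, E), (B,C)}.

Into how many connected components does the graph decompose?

2

From A: component {A, B, C, D}.
From E: component {E, F}.
That's 2 components.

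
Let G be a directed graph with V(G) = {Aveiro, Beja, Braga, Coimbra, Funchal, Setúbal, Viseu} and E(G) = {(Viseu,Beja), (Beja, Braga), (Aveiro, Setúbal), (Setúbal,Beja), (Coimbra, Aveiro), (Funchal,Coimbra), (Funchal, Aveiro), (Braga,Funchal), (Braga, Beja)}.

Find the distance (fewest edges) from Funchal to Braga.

4

Distance 0: Funchal.
Distance 1: Aveiro, Coimbra.
Distance 2: Setúbal.
Distance 3: Beja.
Distance 4: Braga — contains Braga.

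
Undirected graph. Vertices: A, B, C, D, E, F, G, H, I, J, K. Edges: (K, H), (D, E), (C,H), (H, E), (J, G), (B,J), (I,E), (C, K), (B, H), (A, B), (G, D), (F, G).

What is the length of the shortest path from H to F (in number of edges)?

Distance 0: H.
Distance 1: B, C, E, K.
Distance 2: A, D, I, J.
Distance 3: G.
Distance 4: F — contains F.

4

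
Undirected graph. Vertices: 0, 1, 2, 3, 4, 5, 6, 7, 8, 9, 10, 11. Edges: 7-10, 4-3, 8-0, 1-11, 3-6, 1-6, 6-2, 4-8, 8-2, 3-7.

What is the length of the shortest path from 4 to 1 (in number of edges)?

3

Distance 0: 4.
Distance 1: 3, 8.
Distance 2: 0, 2, 6, 7.
Distance 3: 1, 10 — contains 1.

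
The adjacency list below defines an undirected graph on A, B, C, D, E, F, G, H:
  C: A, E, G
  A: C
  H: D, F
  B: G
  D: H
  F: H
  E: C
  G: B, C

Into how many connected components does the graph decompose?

2

From A: component {A, B, C, E, G}.
From D: component {D, F, H}.
That's 2 components.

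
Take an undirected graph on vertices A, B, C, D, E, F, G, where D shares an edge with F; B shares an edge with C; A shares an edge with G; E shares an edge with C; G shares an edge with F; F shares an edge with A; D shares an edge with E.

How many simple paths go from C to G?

2

C–E–D–F–A–G
C–E–D–F–G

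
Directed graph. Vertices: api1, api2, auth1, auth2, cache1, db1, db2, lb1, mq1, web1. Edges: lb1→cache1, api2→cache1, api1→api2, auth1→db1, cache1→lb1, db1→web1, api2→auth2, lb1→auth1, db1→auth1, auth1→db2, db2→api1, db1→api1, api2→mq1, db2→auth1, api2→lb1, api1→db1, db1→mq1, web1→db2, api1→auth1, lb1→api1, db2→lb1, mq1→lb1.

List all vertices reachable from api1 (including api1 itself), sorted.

api1, api2, auth1, auth2, cache1, db1, db2, lb1, mq1, web1

Start at api1.
Its neighbours: api2, auth1, db1.
Then their neighbours: auth2, cache1, db2, lb1, mq1, web1.
Every vertex is now reached.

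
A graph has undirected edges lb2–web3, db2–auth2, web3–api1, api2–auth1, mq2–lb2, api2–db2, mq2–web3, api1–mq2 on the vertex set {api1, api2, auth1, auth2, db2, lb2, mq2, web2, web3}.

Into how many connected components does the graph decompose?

From api1: component {api1, lb2, mq2, web3}.
From api2: component {api2, auth1, auth2, db2}.
From web2: component {web2}.
That's 3 components.

3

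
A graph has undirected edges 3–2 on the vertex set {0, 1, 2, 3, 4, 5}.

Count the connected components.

5

From 0: component {0}.
From 1: component {1}.
From 2: component {2, 3}.
From 4: component {4}.
From 5: component {5}.
That's 5 components.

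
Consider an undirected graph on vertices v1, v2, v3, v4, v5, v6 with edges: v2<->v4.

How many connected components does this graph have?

5

From v1: component {v1}.
From v2: component {v2, v4}.
From v3: component {v3}.
From v5: component {v5}.
From v6: component {v6}.
That's 5 components.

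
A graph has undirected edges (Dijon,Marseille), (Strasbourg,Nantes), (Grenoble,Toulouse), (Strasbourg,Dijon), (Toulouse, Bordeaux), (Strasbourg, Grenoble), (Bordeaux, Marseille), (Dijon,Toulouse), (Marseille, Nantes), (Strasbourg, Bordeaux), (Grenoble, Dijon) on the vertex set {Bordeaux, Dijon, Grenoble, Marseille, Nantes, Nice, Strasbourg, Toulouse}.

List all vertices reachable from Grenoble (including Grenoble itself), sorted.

Bordeaux, Dijon, Grenoble, Marseille, Nantes, Strasbourg, Toulouse

Start at Grenoble.
Its neighbours: Dijon, Strasbourg, Toulouse.
Then their neighbours: Bordeaux, Marseille, Nantes.
Nothing further is reachable.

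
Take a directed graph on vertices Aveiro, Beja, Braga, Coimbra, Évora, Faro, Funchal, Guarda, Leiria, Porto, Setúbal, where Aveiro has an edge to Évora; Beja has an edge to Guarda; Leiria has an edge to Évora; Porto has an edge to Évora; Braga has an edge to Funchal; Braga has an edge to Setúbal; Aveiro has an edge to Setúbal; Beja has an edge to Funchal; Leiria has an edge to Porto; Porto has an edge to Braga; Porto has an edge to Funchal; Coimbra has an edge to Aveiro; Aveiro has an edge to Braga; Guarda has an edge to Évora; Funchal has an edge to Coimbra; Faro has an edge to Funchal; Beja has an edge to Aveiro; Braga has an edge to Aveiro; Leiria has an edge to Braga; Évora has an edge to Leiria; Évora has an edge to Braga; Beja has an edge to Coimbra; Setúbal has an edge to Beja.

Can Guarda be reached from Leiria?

Explore from Leiria.
Distance 1: reach Braga, Évora, Porto.
Distance 2: reach Aveiro, Funchal, Setúbal.
Distance 3: reach Beja, Coimbra.
Distance 4: reach Guarda.
Found Guarda.

Yes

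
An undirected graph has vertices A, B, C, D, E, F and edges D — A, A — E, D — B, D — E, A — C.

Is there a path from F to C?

No

F has no edges, so nothing is reachable from it.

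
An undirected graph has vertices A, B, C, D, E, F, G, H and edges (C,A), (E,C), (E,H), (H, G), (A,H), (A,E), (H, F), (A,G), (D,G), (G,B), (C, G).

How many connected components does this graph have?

From A: component {A, B, C, D, E, F, G, H}.
That's 1 component.

1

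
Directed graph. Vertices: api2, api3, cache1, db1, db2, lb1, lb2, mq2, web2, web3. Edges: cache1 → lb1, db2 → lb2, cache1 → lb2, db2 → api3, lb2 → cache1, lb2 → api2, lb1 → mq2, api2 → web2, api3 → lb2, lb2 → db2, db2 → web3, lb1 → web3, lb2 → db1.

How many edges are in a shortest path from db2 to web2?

3

Distance 0: db2.
Distance 1: api3, lb2, web3.
Distance 2: api2, cache1, db1.
Distance 3: lb1, web2 — contains web2.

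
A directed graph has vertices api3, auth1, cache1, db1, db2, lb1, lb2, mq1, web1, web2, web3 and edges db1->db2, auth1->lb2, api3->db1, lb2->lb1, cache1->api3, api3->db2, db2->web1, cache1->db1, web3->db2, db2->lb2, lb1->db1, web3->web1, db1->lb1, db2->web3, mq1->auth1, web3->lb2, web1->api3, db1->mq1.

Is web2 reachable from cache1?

No

Explore from cache1.
Distance 1: reach api3, db1.
Distance 2: reach db2, lb1, mq1.
Distance 3: reach auth1, lb2, web1, web3.
The search from cache1 is exhausted; no directed path reaches web2.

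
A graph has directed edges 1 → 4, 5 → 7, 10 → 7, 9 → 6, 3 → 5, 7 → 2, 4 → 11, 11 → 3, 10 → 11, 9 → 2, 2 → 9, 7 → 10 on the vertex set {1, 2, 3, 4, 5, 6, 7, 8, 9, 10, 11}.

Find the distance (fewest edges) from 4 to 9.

6

Distance 0: 4.
Distance 1: 11.
Distance 2: 3.
Distance 3: 5.
Distance 4: 7.
Distance 5: 2, 10.
Distance 6: 9 — contains 9.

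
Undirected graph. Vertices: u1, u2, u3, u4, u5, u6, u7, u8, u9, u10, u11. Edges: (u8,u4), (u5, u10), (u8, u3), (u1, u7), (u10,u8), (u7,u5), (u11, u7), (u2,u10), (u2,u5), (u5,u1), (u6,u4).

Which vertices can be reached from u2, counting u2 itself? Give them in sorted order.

Start at u2.
Its neighbours: u5, u10.
Then their neighbours: u1, u7, u8.
Then next layer: u3, u4, u11.
Then next layer: u6.
Nothing further is reachable.

u1, u2, u3, u4, u5, u6, u7, u8, u10, u11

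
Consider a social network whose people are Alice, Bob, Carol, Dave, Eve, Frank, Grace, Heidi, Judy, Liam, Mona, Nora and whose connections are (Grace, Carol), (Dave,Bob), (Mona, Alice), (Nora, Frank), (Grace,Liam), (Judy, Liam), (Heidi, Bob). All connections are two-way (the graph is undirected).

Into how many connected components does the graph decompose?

5

From Alice: component {Alice, Mona}.
From Bob: component {Bob, Dave, Heidi}.
From Carol: component {Carol, Grace, Judy, Liam}.
From Eve: component {Eve}.
From Frank: component {Frank, Nora}.
That's 5 components.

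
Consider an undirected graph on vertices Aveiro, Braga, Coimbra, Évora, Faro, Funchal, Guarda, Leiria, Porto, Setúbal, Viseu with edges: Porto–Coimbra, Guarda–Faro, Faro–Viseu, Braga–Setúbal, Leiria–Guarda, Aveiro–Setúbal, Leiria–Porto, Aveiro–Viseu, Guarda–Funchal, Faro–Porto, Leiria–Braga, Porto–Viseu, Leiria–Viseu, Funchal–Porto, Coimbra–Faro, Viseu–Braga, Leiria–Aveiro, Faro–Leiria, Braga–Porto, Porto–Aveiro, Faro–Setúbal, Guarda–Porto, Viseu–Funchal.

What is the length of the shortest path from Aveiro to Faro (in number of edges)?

Distance 0: Aveiro.
Distance 1: Leiria, Porto, Setúbal, Viseu.
Distance 2: Braga, Coimbra, Faro, Funchal, Guarda — contains Faro.

2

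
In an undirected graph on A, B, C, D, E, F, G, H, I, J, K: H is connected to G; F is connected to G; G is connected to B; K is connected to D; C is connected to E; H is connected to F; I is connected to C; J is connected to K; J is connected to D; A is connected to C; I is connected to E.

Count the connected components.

3

From A: component {A, C, E, I}.
From B: component {B, F, G, H}.
From D: component {D, J, K}.
That's 3 components.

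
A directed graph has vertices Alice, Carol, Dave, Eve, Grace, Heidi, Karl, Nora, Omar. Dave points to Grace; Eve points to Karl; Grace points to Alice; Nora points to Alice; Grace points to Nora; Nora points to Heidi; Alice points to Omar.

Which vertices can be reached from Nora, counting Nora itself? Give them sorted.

Alice, Heidi, Nora, Omar

Start at Nora.
Its neighbours: Alice, Heidi.
Then their neighbours: Omar.
Nothing further is reachable.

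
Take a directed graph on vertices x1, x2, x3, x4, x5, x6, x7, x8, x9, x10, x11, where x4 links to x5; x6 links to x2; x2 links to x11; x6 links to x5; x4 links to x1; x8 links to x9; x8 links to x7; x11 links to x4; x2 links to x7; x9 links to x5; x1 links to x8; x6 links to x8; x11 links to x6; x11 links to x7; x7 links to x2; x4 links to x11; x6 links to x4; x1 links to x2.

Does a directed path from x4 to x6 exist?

Explore from x4.
Distance 1: reach x1, x5, x11.
Distance 2: reach x2, x6, x7, x8.
Found x6.

Yes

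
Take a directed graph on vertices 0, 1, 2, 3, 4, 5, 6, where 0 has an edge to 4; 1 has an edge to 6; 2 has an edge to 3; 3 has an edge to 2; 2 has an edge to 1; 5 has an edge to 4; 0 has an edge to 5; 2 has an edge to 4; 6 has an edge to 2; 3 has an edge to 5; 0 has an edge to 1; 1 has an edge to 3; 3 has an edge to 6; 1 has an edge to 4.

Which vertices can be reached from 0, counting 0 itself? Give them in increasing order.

Start at 0.
Its neighbours: 1, 4, 5.
Then their neighbours: 3, 6.
Then next layer: 2.
Every vertex is now reached.

0, 1, 2, 3, 4, 5, 6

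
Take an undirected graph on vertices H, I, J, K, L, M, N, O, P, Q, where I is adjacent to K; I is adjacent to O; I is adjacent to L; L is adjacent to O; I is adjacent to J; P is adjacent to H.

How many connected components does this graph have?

From H: component {H, P}.
From I: component {I, J, K, L, O}.
From M: component {M}.
From N: component {N}.
From Q: component {Q}.
That's 5 components.

5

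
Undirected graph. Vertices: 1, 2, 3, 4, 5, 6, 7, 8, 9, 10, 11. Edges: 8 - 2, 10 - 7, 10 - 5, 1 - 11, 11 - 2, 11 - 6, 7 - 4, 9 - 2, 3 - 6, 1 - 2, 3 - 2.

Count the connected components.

From 1: component {1, 2, 3, 6, 8, 9, 11}.
From 4: component {4, 5, 7, 10}.
That's 2 components.

2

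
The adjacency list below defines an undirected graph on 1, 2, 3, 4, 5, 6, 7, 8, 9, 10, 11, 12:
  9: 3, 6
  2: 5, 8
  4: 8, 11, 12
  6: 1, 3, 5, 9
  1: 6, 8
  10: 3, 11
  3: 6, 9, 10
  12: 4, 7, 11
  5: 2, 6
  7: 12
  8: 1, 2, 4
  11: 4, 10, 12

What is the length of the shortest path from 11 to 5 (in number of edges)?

4

Distance 0: 11.
Distance 1: 4, 10, 12.
Distance 2: 3, 7, 8.
Distance 3: 1, 2, 6, 9.
Distance 4: 5 — contains 5.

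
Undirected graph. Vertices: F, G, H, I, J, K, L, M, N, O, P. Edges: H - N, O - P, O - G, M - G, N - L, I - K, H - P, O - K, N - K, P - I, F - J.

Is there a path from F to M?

No

Explore from F.
Distance 1: reach J.
The search is exhausted without reaching M; it lies in a different component.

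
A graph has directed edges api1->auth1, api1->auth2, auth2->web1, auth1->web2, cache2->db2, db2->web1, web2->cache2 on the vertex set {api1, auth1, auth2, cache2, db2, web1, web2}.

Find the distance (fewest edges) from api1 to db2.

4

Distance 0: api1.
Distance 1: auth1, auth2.
Distance 2: web1, web2.
Distance 3: cache2.
Distance 4: db2 — contains db2.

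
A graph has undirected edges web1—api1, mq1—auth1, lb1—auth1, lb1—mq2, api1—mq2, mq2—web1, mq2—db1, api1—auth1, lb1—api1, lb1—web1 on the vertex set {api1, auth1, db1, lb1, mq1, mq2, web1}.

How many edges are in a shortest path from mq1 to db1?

4

Distance 0: mq1.
Distance 1: auth1.
Distance 2: api1, lb1.
Distance 3: mq2, web1.
Distance 4: db1 — contains db1.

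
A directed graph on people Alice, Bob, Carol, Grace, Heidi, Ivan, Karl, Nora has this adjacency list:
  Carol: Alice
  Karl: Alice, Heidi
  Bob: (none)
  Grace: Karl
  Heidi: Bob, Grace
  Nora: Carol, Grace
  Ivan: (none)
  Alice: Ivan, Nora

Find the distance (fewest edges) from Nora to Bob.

4

Distance 0: Nora.
Distance 1: Carol, Grace.
Distance 2: Alice, Karl.
Distance 3: Heidi, Ivan.
Distance 4: Bob — contains Bob.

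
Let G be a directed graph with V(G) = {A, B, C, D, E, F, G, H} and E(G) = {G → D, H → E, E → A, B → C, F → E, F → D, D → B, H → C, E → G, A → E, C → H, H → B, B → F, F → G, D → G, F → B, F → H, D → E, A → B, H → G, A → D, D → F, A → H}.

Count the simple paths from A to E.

23

A→B→C→H→E
A→B→C→H→G→D→E
A→B→C→H→G→D→F→E
A→B→F→D→E
A→B→F→E
A→B→F→G→D→E
A→B→F→H→E
A→B→F→H→G→D→E
... and 15 more.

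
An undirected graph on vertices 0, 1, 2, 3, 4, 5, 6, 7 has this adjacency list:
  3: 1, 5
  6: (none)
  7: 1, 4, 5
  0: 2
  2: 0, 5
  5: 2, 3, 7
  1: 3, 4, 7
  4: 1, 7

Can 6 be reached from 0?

No

Explore from 0.
Distance 1: reach 2.
Distance 2: reach 5.
Distance 3: reach 3, 7.
Distance 4: reach 1, 4.
The search is exhausted without reaching 6; it lies in a different component.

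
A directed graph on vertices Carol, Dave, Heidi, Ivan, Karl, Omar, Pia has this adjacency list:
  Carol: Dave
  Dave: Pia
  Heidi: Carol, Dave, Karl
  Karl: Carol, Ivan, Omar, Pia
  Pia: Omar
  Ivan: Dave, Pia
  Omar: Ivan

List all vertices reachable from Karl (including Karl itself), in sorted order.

Carol, Dave, Ivan, Karl, Omar, Pia

Start at Karl.
Its neighbours: Carol, Ivan, Omar, Pia.
Then their neighbours: Dave.
Nothing further is reachable.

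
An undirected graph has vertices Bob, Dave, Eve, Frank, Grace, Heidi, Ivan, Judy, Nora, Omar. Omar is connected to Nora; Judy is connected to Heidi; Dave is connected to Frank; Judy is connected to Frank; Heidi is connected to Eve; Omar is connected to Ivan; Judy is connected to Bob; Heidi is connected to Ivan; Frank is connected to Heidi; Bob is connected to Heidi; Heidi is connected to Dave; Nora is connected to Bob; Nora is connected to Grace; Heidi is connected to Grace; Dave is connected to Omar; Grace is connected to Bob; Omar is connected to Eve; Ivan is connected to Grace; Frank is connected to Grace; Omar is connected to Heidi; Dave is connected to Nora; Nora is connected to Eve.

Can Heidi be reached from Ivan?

Yes

Explore from Ivan.
Distance 1: reach Grace, Heidi, Omar.
Found Heidi.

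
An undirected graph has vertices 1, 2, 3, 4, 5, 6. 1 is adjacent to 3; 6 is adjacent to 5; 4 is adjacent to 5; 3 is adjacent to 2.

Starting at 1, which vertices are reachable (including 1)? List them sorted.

1, 2, 3

Start at 1.
Its neighbours: 3.
Then their neighbours: 2.
Nothing further is reachable.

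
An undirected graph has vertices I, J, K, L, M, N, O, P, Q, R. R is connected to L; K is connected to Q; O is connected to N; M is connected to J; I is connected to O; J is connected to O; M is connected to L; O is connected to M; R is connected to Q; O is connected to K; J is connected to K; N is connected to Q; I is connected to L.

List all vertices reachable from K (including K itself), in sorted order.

Start at K.
Its neighbours: J, O, Q.
Then their neighbours: I, M, N, R.
Then next layer: L.
Nothing further is reachable.

I, J, K, L, M, N, O, Q, R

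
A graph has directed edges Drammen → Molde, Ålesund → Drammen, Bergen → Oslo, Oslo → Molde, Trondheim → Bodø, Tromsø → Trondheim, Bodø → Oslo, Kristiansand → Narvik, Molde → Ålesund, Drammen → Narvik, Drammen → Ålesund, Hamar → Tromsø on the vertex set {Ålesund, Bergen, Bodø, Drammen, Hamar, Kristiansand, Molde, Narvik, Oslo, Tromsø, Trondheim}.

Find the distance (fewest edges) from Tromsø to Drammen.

6

Distance 0: Tromsø.
Distance 1: Trondheim.
Distance 2: Bodø.
Distance 3: Oslo.
Distance 4: Molde.
Distance 5: Ålesund.
Distance 6: Drammen — contains Drammen.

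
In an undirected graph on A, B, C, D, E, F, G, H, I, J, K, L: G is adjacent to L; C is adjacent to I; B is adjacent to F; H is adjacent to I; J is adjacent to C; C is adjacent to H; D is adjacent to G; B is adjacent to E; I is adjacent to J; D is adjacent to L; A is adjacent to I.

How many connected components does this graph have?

4

From A: component {A, C, H, I, J}.
From B: component {B, E, F}.
From D: component {D, G, L}.
From K: component {K}.
That's 4 components.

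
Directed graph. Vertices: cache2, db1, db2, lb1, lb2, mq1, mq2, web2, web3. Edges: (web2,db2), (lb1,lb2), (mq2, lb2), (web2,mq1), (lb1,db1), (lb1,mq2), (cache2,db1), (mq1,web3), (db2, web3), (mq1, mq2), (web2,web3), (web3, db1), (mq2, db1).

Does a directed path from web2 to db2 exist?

Explore from web2.
Distance 1: reach db2, mq1, web3.
Found db2.

Yes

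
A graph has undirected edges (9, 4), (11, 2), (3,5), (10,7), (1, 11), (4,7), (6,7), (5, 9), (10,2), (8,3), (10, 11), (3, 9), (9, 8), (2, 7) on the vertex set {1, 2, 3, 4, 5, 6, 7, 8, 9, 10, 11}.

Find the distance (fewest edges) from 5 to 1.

Distance 0: 5.
Distance 1: 3, 9.
Distance 2: 4, 8.
Distance 3: 7.
Distance 4: 2, 6, 10.
Distance 5: 11.
Distance 6: 1 — contains 1.

6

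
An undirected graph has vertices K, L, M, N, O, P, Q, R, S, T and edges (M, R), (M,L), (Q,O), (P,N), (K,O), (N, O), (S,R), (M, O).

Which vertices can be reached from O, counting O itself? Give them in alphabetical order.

K, L, M, N, O, P, Q, R, S

Start at O.
Its neighbours: K, M, N, Q.
Then their neighbours: L, P, R.
Then next layer: S.
Nothing further is reachable.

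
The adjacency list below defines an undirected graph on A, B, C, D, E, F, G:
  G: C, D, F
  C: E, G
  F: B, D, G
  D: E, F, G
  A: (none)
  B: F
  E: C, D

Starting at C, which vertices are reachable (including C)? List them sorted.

B, C, D, E, F, G

Start at C.
Its neighbours: E, G.
Then their neighbours: D, F.
Then next layer: B.
Nothing further is reachable.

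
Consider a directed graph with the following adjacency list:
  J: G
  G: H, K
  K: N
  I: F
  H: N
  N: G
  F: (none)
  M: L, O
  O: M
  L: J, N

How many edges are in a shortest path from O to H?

Distance 0: O.
Distance 1: M.
Distance 2: L.
Distance 3: J, N.
Distance 4: G.
Distance 5: H, K — contains H.

5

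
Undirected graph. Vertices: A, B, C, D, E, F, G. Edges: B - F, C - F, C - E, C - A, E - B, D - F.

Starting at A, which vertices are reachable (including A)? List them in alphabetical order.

A, B, C, D, E, F

Start at A.
Its neighbours: C.
Then their neighbours: E, F.
Then next layer: B, D.
Nothing further is reachable.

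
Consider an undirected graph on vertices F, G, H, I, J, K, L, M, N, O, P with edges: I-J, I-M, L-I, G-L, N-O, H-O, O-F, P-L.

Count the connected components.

From F: component {F, H, N, O}.
From G: component {G, I, J, L, M, P}.
From K: component {K}.
That's 3 components.

3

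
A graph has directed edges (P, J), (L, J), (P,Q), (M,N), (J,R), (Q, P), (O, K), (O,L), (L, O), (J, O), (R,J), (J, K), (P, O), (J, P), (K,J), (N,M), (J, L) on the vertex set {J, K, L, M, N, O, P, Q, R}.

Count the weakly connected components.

2

From J: component {J, K, L, O, P, Q, R}.
From M: component {M, N}.
That's 2 components.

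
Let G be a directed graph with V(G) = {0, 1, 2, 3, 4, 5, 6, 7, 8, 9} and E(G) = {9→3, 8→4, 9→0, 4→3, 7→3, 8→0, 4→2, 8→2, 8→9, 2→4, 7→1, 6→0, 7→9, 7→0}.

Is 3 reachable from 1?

1 has no outgoing edges, so nothing is reachable from it.

No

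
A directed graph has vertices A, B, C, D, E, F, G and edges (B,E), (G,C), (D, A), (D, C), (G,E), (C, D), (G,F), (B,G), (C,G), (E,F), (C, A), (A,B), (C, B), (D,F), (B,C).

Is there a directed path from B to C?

Yes

Explore from B.
Distance 1: reach C, E, G.
Found C.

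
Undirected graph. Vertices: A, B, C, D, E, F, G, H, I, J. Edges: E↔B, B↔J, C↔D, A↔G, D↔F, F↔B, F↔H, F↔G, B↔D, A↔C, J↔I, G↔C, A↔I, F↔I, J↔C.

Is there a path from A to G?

Explore from A.
Distance 1: reach C, G, I.
Found G.

Yes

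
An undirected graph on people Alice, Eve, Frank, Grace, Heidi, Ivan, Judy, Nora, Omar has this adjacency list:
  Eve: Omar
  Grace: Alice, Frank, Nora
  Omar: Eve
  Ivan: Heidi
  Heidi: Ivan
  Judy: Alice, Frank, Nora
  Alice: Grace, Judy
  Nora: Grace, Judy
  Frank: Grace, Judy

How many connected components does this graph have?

3

From Alice: component {Alice, Frank, Grace, Judy, Nora}.
From Eve: component {Eve, Omar}.
From Heidi: component {Heidi, Ivan}.
That's 3 components.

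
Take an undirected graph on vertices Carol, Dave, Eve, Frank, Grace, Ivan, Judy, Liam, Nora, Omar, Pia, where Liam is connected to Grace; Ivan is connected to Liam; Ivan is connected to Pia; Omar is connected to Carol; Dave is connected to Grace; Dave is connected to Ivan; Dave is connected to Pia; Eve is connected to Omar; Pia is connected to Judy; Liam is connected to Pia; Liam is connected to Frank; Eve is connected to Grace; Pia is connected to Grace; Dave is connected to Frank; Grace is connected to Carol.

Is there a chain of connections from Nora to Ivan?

Nora has no edges, so nothing is reachable from it.

No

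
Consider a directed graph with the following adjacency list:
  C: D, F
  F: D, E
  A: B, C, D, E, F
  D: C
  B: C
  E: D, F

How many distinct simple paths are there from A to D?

A→B→C→D
A→B→C→F→D
A→B→C→F→E→D
A→C→D
A→C→F→D
A→C→F→E→D
A→D
A→E→D
A→E→F→D
A→F→D
A→F→E→D

11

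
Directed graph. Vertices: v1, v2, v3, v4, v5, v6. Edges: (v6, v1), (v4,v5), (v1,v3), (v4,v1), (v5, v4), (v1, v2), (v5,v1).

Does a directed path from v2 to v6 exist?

v2 has no outgoing edges, so nothing is reachable from it.

No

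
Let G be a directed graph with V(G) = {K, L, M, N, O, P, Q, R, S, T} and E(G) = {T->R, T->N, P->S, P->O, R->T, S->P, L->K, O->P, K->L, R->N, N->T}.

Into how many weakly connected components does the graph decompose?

From K: component {K, L}.
From M: component {M}.
From N: component {N, R, T}.
From O: component {O, P, S}.
From Q: component {Q}.
That's 5 components.

5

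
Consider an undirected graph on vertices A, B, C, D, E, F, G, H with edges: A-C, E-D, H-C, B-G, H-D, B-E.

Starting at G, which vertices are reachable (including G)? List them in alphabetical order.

Start at G.
Its neighbours: B.
Then their neighbours: E.
Then next layer: D.
Then next layer: H.
Then next layer: C.
Then next layer: A.
Nothing further is reachable.

A, B, C, D, E, G, H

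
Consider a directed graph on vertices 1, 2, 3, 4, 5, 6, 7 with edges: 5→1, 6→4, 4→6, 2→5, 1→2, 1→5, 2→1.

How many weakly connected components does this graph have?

4

From 1: component {1, 2, 5}.
From 3: component {3}.
From 4: component {4, 6}.
From 7: component {7}.
That's 4 components.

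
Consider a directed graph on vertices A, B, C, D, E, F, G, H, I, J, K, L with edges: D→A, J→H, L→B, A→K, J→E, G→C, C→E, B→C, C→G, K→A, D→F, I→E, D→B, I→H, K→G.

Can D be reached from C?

No

Explore from C.
Distance 1: reach E, G.
The search from C is exhausted; no directed path reaches D.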